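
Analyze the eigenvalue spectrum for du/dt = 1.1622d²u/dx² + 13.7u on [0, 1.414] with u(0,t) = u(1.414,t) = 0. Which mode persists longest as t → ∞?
Eigenvalues: λₙ = 1.1622n²π²/1.414² - 13.7.
First three modes:
  n=1: λ₁ = 1.1622π²/1.414² - 13.7 ≈ -7.963
  n=2: λ₂ = 4.6488π²/1.414² - 13.7 ≈ 9.248
  n=3: λ₃ = 10.4598π²/1.414² - 13.7 ≈ 37.933
Since 1.1622π²/1.414² ≈ 5.737 < 13.7, λ₁ < 0.
The n=1 mode grows fastest (−λₙ is largest for n=1) → dominates.
Asymptotic: u ~ c₁ sin(πx/1.414) e^{7.963t} (exponential growth at rate −λ₁ ≈ 7.963).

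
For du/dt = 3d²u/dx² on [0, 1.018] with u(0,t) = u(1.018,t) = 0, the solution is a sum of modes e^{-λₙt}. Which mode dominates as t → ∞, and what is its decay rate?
Eigenvalues: λₙ = 3n²π²/1.018².
First three modes:
  n=1: λ₁ = 3π²/1.018² ≈ 28.571
  n=2: λ₂ = 12π²/1.018² ≈ 114.284 (4× faster decay)
  n=3: λ₃ = 27π²/1.018² ≈ 257.139 (9× faster decay)
As t → ∞, higher modes decay exponentially faster. The n=1 mode dominates: u ~ c₁ sin(πx/1.018) e^{-λ₁t}.
Decay rate: λ₁ = 3π²/1.018² ≈ 28.571.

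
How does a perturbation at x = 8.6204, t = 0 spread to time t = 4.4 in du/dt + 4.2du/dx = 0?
At x = 27.1004. The characteristic carries data from (8.6204, 0) to (27.1004, 4.4).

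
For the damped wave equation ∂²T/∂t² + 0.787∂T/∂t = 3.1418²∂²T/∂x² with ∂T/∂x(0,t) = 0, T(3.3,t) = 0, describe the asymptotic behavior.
T → 0. Damping (γ=0.787) dissipates energy; oscillations decay exponentially.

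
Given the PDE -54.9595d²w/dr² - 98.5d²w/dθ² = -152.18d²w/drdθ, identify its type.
Rewriting in standard form: -54.9595d²w/dr² + 152.18d²w/drdθ - 98.5d²w/dθ² = 0. The second-order coefficients are A = -54.9595, B = 152.18, C = -98.5. Since B² - 4AC = 1504.7094 > 0, this is a hyperbolic PDE.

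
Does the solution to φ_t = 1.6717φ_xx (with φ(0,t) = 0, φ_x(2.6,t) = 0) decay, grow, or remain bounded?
φ → 0. Heat escapes through the Dirichlet boundary.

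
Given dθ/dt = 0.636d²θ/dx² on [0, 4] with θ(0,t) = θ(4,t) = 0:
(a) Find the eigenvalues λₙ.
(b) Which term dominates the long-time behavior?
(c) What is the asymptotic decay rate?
Eigenvalues: λₙ = 0.636n²π²/4².
First three modes:
  n=1: λ₁ = 0.636π²/4² ≈ 0.392
  n=2: λ₂ = 2.544π²/4² ≈ 1.569 (4× faster decay)
  n=3: λ₃ = 5.724π²/4² ≈ 3.531 (9× faster decay)
As t → ∞, higher modes decay exponentially faster. The n=1 mode dominates: θ ~ c₁ sin(πx/4) e^{-λ₁t}.
Decay rate: λ₁ = 0.636π²/4² ≈ 0.392.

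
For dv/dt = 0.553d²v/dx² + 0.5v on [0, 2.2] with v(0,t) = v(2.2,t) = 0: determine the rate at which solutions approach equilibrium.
Eigenvalues: λₙ = 0.553n²π²/2.2² - 0.5.
First three modes:
  n=1: λ₁ = 0.553π²/2.2² - 0.5 ≈ 0.628
  n=2: λ₂ = 2.212π²/2.2² - 0.5 ≈ 4.011
  n=3: λ₃ = 4.977π²/2.2² - 0.5 ≈ 9.649
Since 0.553π²/2.2² ≈ 1.128 > 0.5, all λₙ > 0.
The n=1 mode decays slowest → dominates as t → ∞.
Asymptotic: v ~ c₁ sin(πx/2.2) e^{-λ₁t} with decay rate λ₁ ≈ 0.628.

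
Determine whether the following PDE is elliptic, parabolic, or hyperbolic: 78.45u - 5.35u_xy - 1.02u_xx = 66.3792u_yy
Rewriting in standard form: -1.02u_xx - 5.35u_xy - 66.3792u_yy + 78.45u = 0. Coefficients: A = -1.02, B = -5.35, C = -66.3792. B² - 4AC = -242.204636, which is negative, so the equation is elliptic.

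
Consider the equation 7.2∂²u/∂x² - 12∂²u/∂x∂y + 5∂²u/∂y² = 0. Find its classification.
Parabolic. (A = 7.2, B = -12, C = 5 gives B² - 4AC = 0.)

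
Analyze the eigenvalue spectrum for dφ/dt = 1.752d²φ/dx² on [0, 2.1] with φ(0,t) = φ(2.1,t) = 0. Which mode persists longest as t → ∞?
Eigenvalues: λₙ = 1.752n²π²/2.1².
First three modes:
  n=1: λ₁ = 1.752π²/2.1² ≈ 3.921
  n=2: λ₂ = 7.008π²/2.1² ≈ 15.684 (4× faster decay)
  n=3: λ₃ = 15.768π²/2.1² ≈ 35.289 (9× faster decay)
As t → ∞, higher modes decay exponentially faster. The n=1 mode dominates: φ ~ c₁ sin(πx/2.1) e^{-λ₁t}.
Decay rate: λ₁ = 1.752π²/2.1² ≈ 3.921.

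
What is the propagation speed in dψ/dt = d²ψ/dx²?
Infinite. The heat equation is parabolic, not hyperbolic, so disturbances propagate instantly.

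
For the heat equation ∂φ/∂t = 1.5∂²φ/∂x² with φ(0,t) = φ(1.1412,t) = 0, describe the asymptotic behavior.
φ → 0. Heat diffuses out through both boundaries.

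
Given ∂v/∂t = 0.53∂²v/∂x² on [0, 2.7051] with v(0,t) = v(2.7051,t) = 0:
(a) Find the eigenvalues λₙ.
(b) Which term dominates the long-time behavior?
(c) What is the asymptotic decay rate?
Eigenvalues: λₙ = 0.53n²π²/2.7051².
First three modes:
  n=1: λ₁ = 0.53π²/2.7051² ≈ 0.715
  n=2: λ₂ = 2.12π²/2.7051² ≈ 2.859 (4× faster decay)
  n=3: λ₃ = 4.77π²/2.7051² ≈ 6.434 (9× faster decay)
As t → ∞, higher modes decay exponentially faster. The n=1 mode dominates: v ~ c₁ sin(πx/2.7051) e^{-λ₁t}.
Decay rate: λ₁ = 0.53π²/2.7051² ≈ 0.715.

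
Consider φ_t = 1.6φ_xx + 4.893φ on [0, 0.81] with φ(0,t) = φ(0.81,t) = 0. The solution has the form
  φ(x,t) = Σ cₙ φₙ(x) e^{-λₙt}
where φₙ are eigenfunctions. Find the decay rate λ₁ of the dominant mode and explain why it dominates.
Eigenvalues: λₙ = 1.6n²π²/0.81² - 4.893.
First three modes:
  n=1: λ₁ = 1.6π²/0.81² - 4.893 ≈ 19.176
  n=2: λ₂ = 6.4π²/0.81² - 4.893 ≈ 91.381
  n=3: λ₃ = 14.4π²/0.81² - 4.893 ≈ 211.724
Since 1.6π²/0.81² ≈ 24.069 > 4.893, all λₙ > 0.
The n=1 mode decays slowest → dominates as t → ∞.
Asymptotic: φ ~ c₁ sin(πx/0.81) e^{-λ₁t} with decay rate λ₁ ≈ 19.176.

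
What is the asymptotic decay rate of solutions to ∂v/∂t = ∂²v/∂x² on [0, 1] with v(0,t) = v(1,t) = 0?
Eigenvalues: λₙ = n²π².
First three modes:
  n=1: λ₁ = π² ≈ 9.87
  n=2: λ₂ = 4π² ≈ 39.478 (4× faster decay)
  n=3: λ₃ = 9π² ≈ 88.826 (9× faster decay)
As t → ∞, higher modes decay exponentially faster. The n=1 mode dominates: v ~ c₁ sin(πx) e^{-λ₁t}.
Decay rate: λ₁ = π² ≈ 9.87.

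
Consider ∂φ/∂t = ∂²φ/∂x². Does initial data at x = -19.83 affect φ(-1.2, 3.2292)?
Yes, for any finite x. The heat equation has infinite propagation speed, so all initial data affects all points at any t > 0.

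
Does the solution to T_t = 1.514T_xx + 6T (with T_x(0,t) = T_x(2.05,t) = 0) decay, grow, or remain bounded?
T grows unboundedly. With Neumann BCs the constant mode has diffusion eigenvalue 0, so any r > 0 makes it grow like e^(6t); solution grows exponentially.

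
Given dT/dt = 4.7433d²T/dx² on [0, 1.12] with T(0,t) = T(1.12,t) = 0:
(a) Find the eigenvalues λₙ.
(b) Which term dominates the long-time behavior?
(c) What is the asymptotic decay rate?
Eigenvalues: λₙ = 4.7433n²π²/1.12².
First three modes:
  n=1: λ₁ = 4.7433π²/1.12² ≈ 37.32
  n=2: λ₂ = 18.9732π²/1.12² ≈ 149.281 (4× faster decay)
  n=3: λ₃ = 42.6897π²/1.12² ≈ 335.882 (9× faster decay)
As t → ∞, higher modes decay exponentially faster. The n=1 mode dominates: T ~ c₁ sin(πx/1.12) e^{-λ₁t}.
Decay rate: λ₁ = 4.7433π²/1.12² ≈ 37.32.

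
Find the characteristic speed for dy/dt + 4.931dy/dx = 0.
Speed = 4.931. Information travels along x - 4.931t = const (rightward).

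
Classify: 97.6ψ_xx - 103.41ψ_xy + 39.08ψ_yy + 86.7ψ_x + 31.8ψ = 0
Elliptic (discriminant = -4563.2039).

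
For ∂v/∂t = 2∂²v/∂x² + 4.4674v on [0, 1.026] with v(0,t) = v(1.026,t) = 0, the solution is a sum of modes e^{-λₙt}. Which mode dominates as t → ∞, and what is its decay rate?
Eigenvalues: λₙ = 2n²π²/1.026² - 4.4674.
First three modes:
  n=1: λ₁ = 2π²/1.026² - 4.4674 ≈ 14.284
  n=2: λ₂ = 8π²/1.026² - 4.4674 ≈ 70.538
  n=3: λ₃ = 18π²/1.026² - 4.4674 ≈ 164.296
Since 2π²/1.026² ≈ 18.751 > 4.4674, all λₙ > 0.
The n=1 mode decays slowest → dominates as t → ∞.
Asymptotic: v ~ c₁ sin(πx/1.026) e^{-λ₁t} with decay rate λ₁ ≈ 14.284.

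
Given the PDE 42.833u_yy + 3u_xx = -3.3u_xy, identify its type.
Rewriting in standard form: 3u_xx + 3.3u_xy + 42.833u_yy = 0. The second-order coefficients are A = 3, B = 3.3, C = 42.833. Since B² - 4AC = -503.106 < 0, this is an elliptic PDE.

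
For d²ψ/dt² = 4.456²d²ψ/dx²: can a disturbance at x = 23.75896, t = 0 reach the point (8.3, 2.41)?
No. The domain of dependence is [-2.43896, 19.03896], and 23.75896 is outside this interval.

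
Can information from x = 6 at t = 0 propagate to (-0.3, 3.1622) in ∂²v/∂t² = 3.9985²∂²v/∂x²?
Yes. The domain of dependence is [-12.9440567, 12.3440567], and 6 ∈ [-12.9440567, 12.3440567].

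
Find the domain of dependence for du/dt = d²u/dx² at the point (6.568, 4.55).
The entire real line. The heat equation has infinite propagation speed: any initial disturbance instantly affects all points (though exponentially small far away).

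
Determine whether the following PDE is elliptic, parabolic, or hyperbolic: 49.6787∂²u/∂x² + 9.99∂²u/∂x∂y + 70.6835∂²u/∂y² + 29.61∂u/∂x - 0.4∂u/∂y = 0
Coefficients: A = 49.6787, B = 9.99, C = 70.6835. B² - 4AC = -13946.0574658, which is negative, so the equation is elliptic.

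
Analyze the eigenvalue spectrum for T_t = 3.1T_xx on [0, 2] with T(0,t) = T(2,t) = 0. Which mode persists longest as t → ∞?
Eigenvalues: λₙ = 3.1n²π²/2².
First three modes:
  n=1: λ₁ = 3.1π²/2² ≈ 7.649
  n=2: λ₂ = 12.4π²/2² ≈ 30.596 (4× faster decay)
  n=3: λ₃ = 27.9π²/2² ≈ 68.84 (9× faster decay)
As t → ∞, higher modes decay exponentially faster. The n=1 mode dominates: T ~ c₁ sin(πx/2) e^{-λ₁t}.
Decay rate: λ₁ = 3.1π²/2² ≈ 7.649.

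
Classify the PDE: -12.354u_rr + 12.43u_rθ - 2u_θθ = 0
A = -12.354, B = 12.43, C = -2. Discriminant B² - 4AC = 55.6729. Since 55.6729 > 0, hyperbolic.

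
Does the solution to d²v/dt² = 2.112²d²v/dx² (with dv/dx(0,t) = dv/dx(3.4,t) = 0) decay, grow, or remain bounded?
v oscillates about a mean that drifts linearly in t (generically unbounded; no decay). There is no damping, so the nonconstant modes persist as standing waves (energy conserved, no decay). But with Neumann conditions at both ends the constant mode has eigenvalue 0: the spatial mean M(t) of v satisfies M'' = 0, so M(t) = M(0) + M'(0)·t. Unless the initial velocity has zero mean (∫v_t(x,0)dx = 0), the solution grows linearly in t (unbounded, though not exponentially); if it does have zero mean, the solution stays bounded and simply oscillates.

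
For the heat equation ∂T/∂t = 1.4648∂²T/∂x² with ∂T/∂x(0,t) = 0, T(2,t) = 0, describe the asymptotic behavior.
T → 0. Heat escapes through the Dirichlet boundary.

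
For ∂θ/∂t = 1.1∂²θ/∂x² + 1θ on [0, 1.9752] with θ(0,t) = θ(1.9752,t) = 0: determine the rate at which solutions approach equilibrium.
Eigenvalues: λₙ = 1.1n²π²/1.9752² - 1.
First three modes:
  n=1: λ₁ = 1.1π²/1.9752² - 1 ≈ 1.783
  n=2: λ₂ = 4.4π²/1.9752² - 1 ≈ 10.131
  n=3: λ₃ = 9.9π²/1.9752² - 1 ≈ 24.045
Since 1.1π²/1.9752² ≈ 2.783 > 1, all λₙ > 0.
The n=1 mode decays slowest → dominates as t → ∞.
Asymptotic: θ ~ c₁ sin(πx/1.9752) e^{-λ₁t} with decay rate λ₁ ≈ 1.783.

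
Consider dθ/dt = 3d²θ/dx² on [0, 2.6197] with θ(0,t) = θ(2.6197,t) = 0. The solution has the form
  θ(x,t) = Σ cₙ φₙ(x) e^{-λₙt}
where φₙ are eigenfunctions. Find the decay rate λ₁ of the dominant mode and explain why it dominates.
Eigenvalues: λₙ = 3n²π²/2.6197².
First three modes:
  n=1: λ₁ = 3π²/2.6197² ≈ 4.314
  n=2: λ₂ = 12π²/2.6197² ≈ 17.257 (4× faster decay)
  n=3: λ₃ = 27π²/2.6197² ≈ 38.829 (9× faster decay)
As t → ∞, higher modes decay exponentially faster. The n=1 mode dominates: θ ~ c₁ sin(πx/2.6197) e^{-λ₁t}.
Decay rate: λ₁ = 3π²/2.6197² ≈ 4.314.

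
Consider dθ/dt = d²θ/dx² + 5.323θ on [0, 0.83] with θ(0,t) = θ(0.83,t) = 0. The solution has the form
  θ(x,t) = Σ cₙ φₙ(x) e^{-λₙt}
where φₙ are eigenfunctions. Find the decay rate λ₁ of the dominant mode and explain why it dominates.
Eigenvalues: λₙ = n²π²/0.83² - 5.323.
First three modes:
  n=1: λ₁ = π²/0.83² - 5.323 ≈ 9.004
  n=2: λ₂ = 4π²/0.83² - 5.323 ≈ 51.983
  n=3: λ₃ = 9π²/0.83² - 5.323 ≈ 123.617
Since π²/0.83² ≈ 14.327 > 5.323, all λₙ > 0.
The n=1 mode decays slowest → dominates as t → ∞.
Asymptotic: θ ~ c₁ sin(πx/0.83) e^{-λ₁t} with decay rate λ₁ ≈ 9.004.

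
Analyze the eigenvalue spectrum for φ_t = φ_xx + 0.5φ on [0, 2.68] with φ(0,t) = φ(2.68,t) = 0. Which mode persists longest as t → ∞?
Eigenvalues: λₙ = n²π²/2.68² - 0.5.
First three modes:
  n=1: λ₁ = π²/2.68² - 0.5 ≈ 0.874
  n=2: λ₂ = 4π²/2.68² - 0.5 ≈ 4.997
  n=3: λ₃ = 9π²/2.68² - 0.5 ≈ 11.867
Since π²/2.68² ≈ 1.374 > 0.5, all λₙ > 0.
The n=1 mode decays slowest → dominates as t → ∞.
Asymptotic: φ ~ c₁ sin(πx/2.68) e^{-λ₁t} with decay rate λ₁ ≈ 0.874.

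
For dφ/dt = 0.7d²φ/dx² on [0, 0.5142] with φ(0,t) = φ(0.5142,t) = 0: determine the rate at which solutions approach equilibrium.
Eigenvalues: λₙ = 0.7n²π²/0.5142².
First three modes:
  n=1: λ₁ = 0.7π²/0.5142² ≈ 26.13
  n=2: λ₂ = 2.8π²/0.5142² ≈ 104.519 (4× faster decay)
  n=3: λ₃ = 6.3π²/0.5142² ≈ 235.167 (9× faster decay)
As t → ∞, higher modes decay exponentially faster. The n=1 mode dominates: φ ~ c₁ sin(πx/0.5142) e^{-λ₁t}.
Decay rate: λ₁ = 0.7π²/0.5142² ≈ 26.13.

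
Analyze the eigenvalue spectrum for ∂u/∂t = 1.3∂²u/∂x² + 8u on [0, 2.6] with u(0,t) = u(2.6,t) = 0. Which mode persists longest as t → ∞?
Eigenvalues: λₙ = 1.3n²π²/2.6² - 8.
First three modes:
  n=1: λ₁ = 1.3π²/2.6² - 8 ≈ -6.102
  n=2: λ₂ = 5.2π²/2.6² - 8 ≈ -0.408
  n=3: λ₃ = 11.7π²/2.6² - 8 ≈ 9.082
Since 1.3π²/2.6² ≈ 1.898 < 8, λ₁ < 0.
The n=1 mode grows fastest (−λₙ is largest for n=1) → dominates.
Asymptotic: u ~ c₁ sin(πx/2.6) e^{6.102t} (exponential growth at rate −λ₁ ≈ 6.102).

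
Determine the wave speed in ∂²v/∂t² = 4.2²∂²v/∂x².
Speed = 4.2. Information travels along characteristics x = x₀ ± 4.2t.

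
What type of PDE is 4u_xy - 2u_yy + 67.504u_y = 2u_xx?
Rewriting in standard form: -2u_xx + 4u_xy - 2u_yy + 67.504u_y = 0. With A = -2, B = 4, C = -2, the discriminant is 0. This is a parabolic PDE.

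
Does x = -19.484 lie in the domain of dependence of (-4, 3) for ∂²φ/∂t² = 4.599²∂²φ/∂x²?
No. The domain of dependence is [-17.797, 9.797], and -19.484 is outside this interval.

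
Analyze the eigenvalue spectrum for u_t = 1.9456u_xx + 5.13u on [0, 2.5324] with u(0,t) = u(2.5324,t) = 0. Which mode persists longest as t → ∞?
Eigenvalues: λₙ = 1.9456n²π²/2.5324² - 5.13.
First three modes:
  n=1: λ₁ = 1.9456π²/2.5324² - 5.13 ≈ -2.136
  n=2: λ₂ = 7.7824π²/2.5324² - 5.13 ≈ 6.847
  n=3: λ₃ = 17.5104π²/2.5324² - 5.13 ≈ 21.818
Since 1.9456π²/2.5324² ≈ 2.994 < 5.13, λ₁ < 0.
The n=1 mode grows fastest (−λₙ is largest for n=1) → dominates.
Asymptotic: u ~ c₁ sin(πx/2.5324) e^{2.136t} (exponential growth at rate −λ₁ ≈ 2.136).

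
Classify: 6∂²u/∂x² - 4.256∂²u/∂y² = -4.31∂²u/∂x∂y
Rewriting in standard form: 6∂²u/∂x² + 4.31∂²u/∂x∂y - 4.256∂²u/∂y² = 0. Hyperbolic (discriminant = 120.7201).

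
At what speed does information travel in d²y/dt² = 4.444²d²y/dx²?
Speed = 4.444. Information travels along characteristics x = x₀ ± 4.444t.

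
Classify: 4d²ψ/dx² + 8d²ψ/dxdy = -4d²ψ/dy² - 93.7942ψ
Rewriting in standard form: 4d²ψ/dx² + 8d²ψ/dxdy + 4d²ψ/dy² + 93.7942ψ = 0. Parabolic (discriminant = 0).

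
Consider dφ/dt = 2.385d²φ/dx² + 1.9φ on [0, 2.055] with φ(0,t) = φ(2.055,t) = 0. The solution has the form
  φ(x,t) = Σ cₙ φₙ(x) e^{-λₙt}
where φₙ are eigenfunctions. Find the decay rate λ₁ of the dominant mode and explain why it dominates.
Eigenvalues: λₙ = 2.385n²π²/2.055² - 1.9.
First three modes:
  n=1: λ₁ = 2.385π²/2.055² - 1.9 ≈ 3.674
  n=2: λ₂ = 9.54π²/2.055² - 1.9 ≈ 20.396
  n=3: λ₃ = 21.465π²/2.055² - 1.9 ≈ 48.266
Since 2.385π²/2.055² ≈ 5.574 > 1.9, all λₙ > 0.
The n=1 mode decays slowest → dominates as t → ∞.
Asymptotic: φ ~ c₁ sin(πx/2.055) e^{-λ₁t} with decay rate λ₁ ≈ 3.674.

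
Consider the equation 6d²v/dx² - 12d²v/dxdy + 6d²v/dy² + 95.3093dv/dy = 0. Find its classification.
Parabolic. (A = 6, B = -12, C = 6 gives B² - 4AC = 0.)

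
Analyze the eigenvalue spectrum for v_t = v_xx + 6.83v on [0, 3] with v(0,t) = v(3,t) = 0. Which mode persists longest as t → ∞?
Eigenvalues: λₙ = n²π²/3² - 6.83.
First three modes:
  n=1: λ₁ = π²/3² - 6.83 ≈ -5.733
  n=2: λ₂ = 4π²/3² - 6.83 ≈ -2.444
  n=3: λ₃ = 9π²/3² - 6.83 ≈ 3.04
Since π²/3² ≈ 1.097 < 6.83, λ₁ < 0.
The n=1 mode grows fastest (−λₙ is largest for n=1) → dominates.
Asymptotic: v ~ c₁ sin(πx/3) e^{5.733t} (exponential growth at rate −λ₁ ≈ 5.733).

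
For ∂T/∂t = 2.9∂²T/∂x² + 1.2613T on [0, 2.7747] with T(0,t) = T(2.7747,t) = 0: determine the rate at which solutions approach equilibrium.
Eigenvalues: λₙ = 2.9n²π²/2.7747² - 1.2613.
First three modes:
  n=1: λ₁ = 2.9π²/2.7747² - 1.2613 ≈ 2.456
  n=2: λ₂ = 11.6π²/2.7747² - 1.2613 ≈ 13.609
  n=3: λ₃ = 26.1π²/2.7747² - 1.2613 ≈ 32.197
Since 2.9π²/2.7747² ≈ 3.718 > 1.2613, all λₙ > 0.
The n=1 mode decays slowest → dominates as t → ∞.
Asymptotic: T ~ c₁ sin(πx/2.7747) e^{-λ₁t} with decay rate λ₁ ≈ 2.456.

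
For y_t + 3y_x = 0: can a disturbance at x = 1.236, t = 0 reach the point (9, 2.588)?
Yes. The characteristic through (9, 2.588) passes through x = 1.236.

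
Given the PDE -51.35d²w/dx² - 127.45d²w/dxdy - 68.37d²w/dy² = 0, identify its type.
The second-order coefficients are A = -51.35, B = -127.45, C = -68.37. Since B² - 4AC = 2200.3045 > 0, this is a hyperbolic PDE.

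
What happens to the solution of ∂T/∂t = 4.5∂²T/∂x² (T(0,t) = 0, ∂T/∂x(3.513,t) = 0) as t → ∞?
T → 0. Heat escapes through the Dirichlet boundary.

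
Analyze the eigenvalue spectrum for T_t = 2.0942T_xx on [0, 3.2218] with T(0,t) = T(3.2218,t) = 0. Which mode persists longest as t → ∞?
Eigenvalues: λₙ = 2.0942n²π²/3.2218².
First three modes:
  n=1: λ₁ = 2.0942π²/3.2218² ≈ 1.991
  n=2: λ₂ = 8.3768π²/3.2218² ≈ 7.965 (4× faster decay)
  n=3: λ₃ = 18.8478π²/3.2218² ≈ 17.921 (9× faster decay)
As t → ∞, higher modes decay exponentially faster. The n=1 mode dominates: T ~ c₁ sin(πx/3.2218) e^{-λ₁t}.
Decay rate: λ₁ = 2.0942π²/3.2218² ≈ 1.991.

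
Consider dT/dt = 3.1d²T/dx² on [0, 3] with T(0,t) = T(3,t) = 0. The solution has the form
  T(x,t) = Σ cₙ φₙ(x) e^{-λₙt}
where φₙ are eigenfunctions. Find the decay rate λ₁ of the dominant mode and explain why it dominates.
Eigenvalues: λₙ = 3.1n²π²/3².
First three modes:
  n=1: λ₁ = 3.1π²/3² ≈ 3.4
  n=2: λ₂ = 12.4π²/3² ≈ 13.598 (4× faster decay)
  n=3: λ₃ = 27.9π²/3² ≈ 30.596 (9× faster decay)
As t → ∞, higher modes decay exponentially faster. The n=1 mode dominates: T ~ c₁ sin(πx/3) e^{-λ₁t}.
Decay rate: λ₁ = 3.1π²/3² ≈ 3.4.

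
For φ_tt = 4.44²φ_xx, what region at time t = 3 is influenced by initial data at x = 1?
Domain of influence: [-12.32, 14.32]. Data at x = 1 spreads outward at speed 4.44.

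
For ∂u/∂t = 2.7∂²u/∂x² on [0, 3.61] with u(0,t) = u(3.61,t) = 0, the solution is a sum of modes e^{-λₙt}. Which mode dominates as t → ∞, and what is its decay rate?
Eigenvalues: λₙ = 2.7n²π²/3.61².
First three modes:
  n=1: λ₁ = 2.7π²/3.61² ≈ 2.045
  n=2: λ₂ = 10.8π²/3.61² ≈ 8.179 (4× faster decay)
  n=3: λ₃ = 24.3π²/3.61² ≈ 18.403 (9× faster decay)
As t → ∞, higher modes decay exponentially faster. The n=1 mode dominates: u ~ c₁ sin(πx/3.61) e^{-λ₁t}.
Decay rate: λ₁ = 2.7π²/3.61² ≈ 2.045.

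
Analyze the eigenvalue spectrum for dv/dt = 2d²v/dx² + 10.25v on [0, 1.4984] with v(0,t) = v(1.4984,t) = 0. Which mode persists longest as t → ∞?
Eigenvalues: λₙ = 2n²π²/1.4984² - 10.25.
First three modes:
  n=1: λ₁ = 2π²/1.4984² - 10.25 ≈ -1.458
  n=2: λ₂ = 8π²/1.4984² - 10.25 ≈ 24.917
  n=3: λ₃ = 18π²/1.4984² - 10.25 ≈ 68.876
Since 2π²/1.4984² ≈ 8.792 < 10.25, λ₁ < 0.
The n=1 mode grows fastest (−λₙ is largest for n=1) → dominates.
Asymptotic: v ~ c₁ sin(πx/1.4984) e^{1.458t} (exponential growth at rate −λ₁ ≈ 1.458).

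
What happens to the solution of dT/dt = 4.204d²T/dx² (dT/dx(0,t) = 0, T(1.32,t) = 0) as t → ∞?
T → 0. Heat escapes through the Dirichlet boundary.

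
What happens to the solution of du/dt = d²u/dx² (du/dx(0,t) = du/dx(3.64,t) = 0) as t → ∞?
u → constant (steady state). Heat is conserved (no flux at boundaries); solution approaches the spatial average.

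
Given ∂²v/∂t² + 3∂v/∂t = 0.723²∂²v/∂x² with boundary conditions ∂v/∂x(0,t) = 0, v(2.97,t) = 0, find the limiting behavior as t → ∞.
v → 0. Damping (γ=3) dissipates energy; oscillations decay exponentially.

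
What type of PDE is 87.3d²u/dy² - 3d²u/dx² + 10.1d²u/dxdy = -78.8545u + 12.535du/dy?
Rewriting in standard form: -3d²u/dx² + 10.1d²u/dxdy + 87.3d²u/dy² - 12.535du/dy + 78.8545u = 0. With A = -3, B = 10.1, C = 87.3, the discriminant is 1149.61. This is a hyperbolic PDE.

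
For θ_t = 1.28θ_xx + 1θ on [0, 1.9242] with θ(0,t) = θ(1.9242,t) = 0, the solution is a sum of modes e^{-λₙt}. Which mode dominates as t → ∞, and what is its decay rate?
Eigenvalues: λₙ = 1.28n²π²/1.9242² - 1.
First three modes:
  n=1: λ₁ = 1.28π²/1.9242² - 1 ≈ 2.412
  n=2: λ₂ = 5.12π²/1.9242² - 1 ≈ 12.648
  n=3: λ₃ = 11.52π²/1.9242² - 1 ≈ 29.708
Since 1.28π²/1.9242² ≈ 3.412 > 1, all λₙ > 0.
The n=1 mode decays slowest → dominates as t → ∞.
Asymptotic: θ ~ c₁ sin(πx/1.9242) e^{-λ₁t} with decay rate λ₁ ≈ 2.412.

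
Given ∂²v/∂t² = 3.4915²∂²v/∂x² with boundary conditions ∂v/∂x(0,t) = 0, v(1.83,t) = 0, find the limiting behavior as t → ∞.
v oscillates (no decay). Energy is conserved; the solution oscillates indefinitely as standing waves.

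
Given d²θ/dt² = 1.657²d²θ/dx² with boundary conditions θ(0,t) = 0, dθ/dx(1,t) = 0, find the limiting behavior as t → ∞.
θ oscillates (no decay). Energy is conserved; the solution oscillates indefinitely as standing waves.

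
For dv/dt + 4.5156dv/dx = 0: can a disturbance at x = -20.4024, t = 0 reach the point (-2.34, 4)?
Yes. The characteristic through (-2.34, 4) passes through x = -20.4024.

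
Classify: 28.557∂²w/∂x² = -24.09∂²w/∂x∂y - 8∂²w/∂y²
Rewriting in standard form: 28.557∂²w/∂x² + 24.09∂²w/∂x∂y + 8∂²w/∂y² = 0. Elliptic (discriminant = -333.4959).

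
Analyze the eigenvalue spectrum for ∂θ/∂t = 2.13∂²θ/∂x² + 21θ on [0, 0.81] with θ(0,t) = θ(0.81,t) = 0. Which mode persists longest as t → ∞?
Eigenvalues: λₙ = 2.13n²π²/0.81² - 21.
First three modes:
  n=1: λ₁ = 2.13π²/0.81² - 21 ≈ 11.041
  n=2: λ₂ = 8.52π²/0.81² - 21 ≈ 107.165
  n=3: λ₃ = 19.17π²/0.81² - 21 ≈ 267.371
Since 2.13π²/0.81² ≈ 32.041 > 21, all λₙ > 0.
The n=1 mode decays slowest → dominates as t → ∞.
Asymptotic: θ ~ c₁ sin(πx/0.81) e^{-λ₁t} with decay rate λ₁ ≈ 11.041.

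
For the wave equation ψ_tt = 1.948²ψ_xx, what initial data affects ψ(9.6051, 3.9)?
Domain of dependence: [2.0079, 17.2023]. Signals travel at speed 1.948, so data within |x - 9.6051| ≤ 1.948·3.9 = 7.5972 can reach the point.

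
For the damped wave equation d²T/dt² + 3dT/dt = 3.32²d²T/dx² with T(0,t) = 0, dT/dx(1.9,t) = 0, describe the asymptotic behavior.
T → 0. Damping (γ=3) dissipates energy; oscillations decay exponentially.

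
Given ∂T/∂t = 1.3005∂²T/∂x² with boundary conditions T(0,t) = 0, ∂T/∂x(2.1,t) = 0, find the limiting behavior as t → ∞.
T → 0. Heat escapes through the Dirichlet boundary.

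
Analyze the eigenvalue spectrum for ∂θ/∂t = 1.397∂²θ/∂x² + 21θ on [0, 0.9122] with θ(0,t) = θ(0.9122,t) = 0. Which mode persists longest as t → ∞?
Eigenvalues: λₙ = 1.397n²π²/0.9122² - 21.
First three modes:
  n=1: λ₁ = 1.397π²/0.9122² - 21 ≈ -4.43
  n=2: λ₂ = 5.588π²/0.9122² - 21 ≈ 45.279
  n=3: λ₃ = 12.573π²/0.9122² - 21 ≈ 128.128
Since 1.397π²/0.9122² ≈ 16.57 < 21, λ₁ < 0.
The n=1 mode grows fastest (−λₙ is largest for n=1) → dominates.
Asymptotic: θ ~ c₁ sin(πx/0.9122) e^{4.43t} (exponential growth at rate −λ₁ ≈ 4.43).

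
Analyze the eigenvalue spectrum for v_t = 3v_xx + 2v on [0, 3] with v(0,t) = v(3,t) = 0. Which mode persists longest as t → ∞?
Eigenvalues: λₙ = 3n²π²/3² - 2.
First three modes:
  n=1: λ₁ = 3π²/3² - 2 ≈ 1.29
  n=2: λ₂ = 12π²/3² - 2 ≈ 11.159
  n=3: λ₃ = 27π²/3² - 2 ≈ 27.609
Since 3π²/3² ≈ 3.29 > 2, all λₙ > 0.
The n=1 mode decays slowest → dominates as t → ∞.
Asymptotic: v ~ c₁ sin(πx/3) e^{-λ₁t} with decay rate λ₁ ≈ 1.29.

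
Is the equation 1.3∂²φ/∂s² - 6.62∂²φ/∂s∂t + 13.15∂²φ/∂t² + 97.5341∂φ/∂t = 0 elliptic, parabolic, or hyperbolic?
Computing B² - 4AC with A = 1.3, B = -6.62, C = 13.15: discriminant = -24.5556 (negative). Answer: elliptic.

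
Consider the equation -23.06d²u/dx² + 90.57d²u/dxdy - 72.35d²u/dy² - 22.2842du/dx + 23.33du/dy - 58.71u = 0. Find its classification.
Hyperbolic. (A = -23.06, B = 90.57, C = -72.35 gives B² - 4AC = 1529.3609.)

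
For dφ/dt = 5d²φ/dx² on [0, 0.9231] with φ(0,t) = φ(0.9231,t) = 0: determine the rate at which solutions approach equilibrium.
Eigenvalues: λₙ = 5n²π²/0.9231².
First three modes:
  n=1: λ₁ = 5π²/0.9231² ≈ 57.912
  n=2: λ₂ = 20π²/0.9231² ≈ 231.65 (4× faster decay)
  n=3: λ₃ = 45π²/0.9231² ≈ 521.212 (9× faster decay)
As t → ∞, higher modes decay exponentially faster. The n=1 mode dominates: φ ~ c₁ sin(πx/0.9231) e^{-λ₁t}.
Decay rate: λ₁ = 5π²/0.9231² ≈ 57.912.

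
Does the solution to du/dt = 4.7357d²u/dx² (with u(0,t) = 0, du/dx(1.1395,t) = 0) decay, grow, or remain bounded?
u → 0. Heat escapes through the Dirichlet boundary.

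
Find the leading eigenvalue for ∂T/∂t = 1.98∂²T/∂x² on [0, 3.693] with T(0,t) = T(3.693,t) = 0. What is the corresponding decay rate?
Eigenvalues: λₙ = 1.98n²π²/3.693².
First three modes:
  n=1: λ₁ = 1.98π²/3.693² ≈ 1.433
  n=2: λ₂ = 7.92π²/3.693² ≈ 5.731 (4× faster decay)
  n=3: λ₃ = 17.82π²/3.693² ≈ 12.896 (9× faster decay)
As t → ∞, higher modes decay exponentially faster. The n=1 mode dominates: T ~ c₁ sin(πx/3.693) e^{-λ₁t}.
Decay rate: λ₁ = 1.98π²/3.693² ≈ 1.433.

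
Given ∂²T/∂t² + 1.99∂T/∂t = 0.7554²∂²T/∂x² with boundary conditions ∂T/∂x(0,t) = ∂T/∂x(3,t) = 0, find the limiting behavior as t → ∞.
T → constant (steady state). Damping (γ=1.99) dissipates the nonconstant modes; with Neumann BCs the spatial average obeys M''+γM'=0 and tends to a finite limit.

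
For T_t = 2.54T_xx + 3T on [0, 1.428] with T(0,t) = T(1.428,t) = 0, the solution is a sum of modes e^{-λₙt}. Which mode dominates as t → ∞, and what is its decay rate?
Eigenvalues: λₙ = 2.54n²π²/1.428² - 3.
First three modes:
  n=1: λ₁ = 2.54π²/1.428² - 3 ≈ 9.294
  n=2: λ₂ = 10.16π²/1.428² - 3 ≈ 46.174
  n=3: λ₃ = 22.86π²/1.428² - 3 ≈ 107.642
Since 2.54π²/1.428² ≈ 12.294 > 3, all λₙ > 0.
The n=1 mode decays slowest → dominates as t → ∞.
Asymptotic: T ~ c₁ sin(πx/1.428) e^{-λ₁t} with decay rate λ₁ ≈ 9.294.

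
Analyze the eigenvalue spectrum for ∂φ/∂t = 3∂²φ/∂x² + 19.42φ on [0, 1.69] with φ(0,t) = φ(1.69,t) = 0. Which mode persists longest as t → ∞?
Eigenvalues: λₙ = 3n²π²/1.69² - 19.42.
First three modes:
  n=1: λ₁ = 3π²/1.69² - 19.42 ≈ -9.053
  n=2: λ₂ = 12π²/1.69² - 19.42 ≈ 22.047
  n=3: λ₃ = 27π²/1.69² - 19.42 ≈ 73.882
Since 3π²/1.69² ≈ 10.367 < 19.42, λ₁ < 0.
The n=1 mode grows fastest (−λₙ is largest for n=1) → dominates.
Asymptotic: φ ~ c₁ sin(πx/1.69) e^{9.053t} (exponential growth at rate −λ₁ ≈ 9.053).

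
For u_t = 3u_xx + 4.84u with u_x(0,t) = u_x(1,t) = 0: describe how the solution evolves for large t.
u grows unboundedly. With Neumann BCs the constant mode has diffusion eigenvalue 0, so any r > 0 makes it grow like e^(4.84t); solution grows exponentially.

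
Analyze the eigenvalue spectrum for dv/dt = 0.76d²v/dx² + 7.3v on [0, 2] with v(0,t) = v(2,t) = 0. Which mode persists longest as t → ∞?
Eigenvalues: λₙ = 0.76n²π²/2² - 7.3.
First three modes:
  n=1: λ₁ = 0.76π²/2² - 7.3 ≈ -5.425
  n=2: λ₂ = 3.04π²/2² - 7.3 ≈ 0.201
  n=3: λ₃ = 6.84π²/2² - 7.3 ≈ 9.577
Since 0.76π²/2² ≈ 1.875 < 7.3, λ₁ < 0.
The n=1 mode grows fastest (−λₙ is largest for n=1) → dominates.
Asymptotic: v ~ c₁ sin(πx/2) e^{5.425t} (exponential growth at rate −λ₁ ≈ 5.425).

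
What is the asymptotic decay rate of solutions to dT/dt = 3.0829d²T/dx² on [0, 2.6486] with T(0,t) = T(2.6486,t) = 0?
Eigenvalues: λₙ = 3.0829n²π²/2.6486².
First three modes:
  n=1: λ₁ = 3.0829π²/2.6486² ≈ 4.337
  n=2: λ₂ = 12.3316π²/2.6486² ≈ 17.349 (4× faster decay)
  n=3: λ₃ = 27.7461π²/2.6486² ≈ 39.036 (9× faster decay)
As t → ∞, higher modes decay exponentially faster. The n=1 mode dominates: T ~ c₁ sin(πx/2.6486) e^{-λ₁t}.
Decay rate: λ₁ = 3.0829π²/2.6486² ≈ 4.337.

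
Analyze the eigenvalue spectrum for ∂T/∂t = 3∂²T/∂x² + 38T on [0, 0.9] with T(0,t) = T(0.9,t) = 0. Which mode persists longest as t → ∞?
Eigenvalues: λₙ = 3n²π²/0.9² - 38.
First three modes:
  n=1: λ₁ = 3π²/0.9² - 38 ≈ -1.446
  n=2: λ₂ = 12π²/0.9² - 38 ≈ 108.216
  n=3: λ₃ = 27π²/0.9² - 38 ≈ 290.987
Since 3π²/0.9² ≈ 36.554 < 38, λ₁ < 0.
The n=1 mode grows fastest (−λₙ is largest for n=1) → dominates.
Asymptotic: T ~ c₁ sin(πx/0.9) e^{1.446t} (exponential growth at rate −λ₁ ≈ 1.446).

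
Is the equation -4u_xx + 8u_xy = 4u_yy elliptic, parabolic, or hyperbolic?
Rewriting in standard form: -4u_xx + 8u_xy - 4u_yy = 0. Computing B² - 4AC with A = -4, B = 8, C = -4: discriminant = 0 (zero). Answer: parabolic.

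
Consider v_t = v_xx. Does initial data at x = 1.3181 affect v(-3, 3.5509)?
Yes, for any finite x. The heat equation has infinite propagation speed, so all initial data affects all points at any t > 0.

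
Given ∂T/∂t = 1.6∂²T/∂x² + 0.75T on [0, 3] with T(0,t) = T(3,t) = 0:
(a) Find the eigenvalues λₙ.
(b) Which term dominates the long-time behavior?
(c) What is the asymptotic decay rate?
Eigenvalues: λₙ = 1.6n²π²/3² - 0.75.
First three modes:
  n=1: λ₁ = 1.6π²/3² - 0.75 ≈ 1.005
  n=2: λ₂ = 6.4π²/3² - 0.75 ≈ 6.268
  n=3: λ₃ = 14.4π²/3² - 0.75 ≈ 15.041
Since 1.6π²/3² ≈ 1.755 > 0.75, all λₙ > 0.
The n=1 mode decays slowest → dominates as t → ∞.
Asymptotic: T ~ c₁ sin(πx/3) e^{-λ₁t} with decay rate λ₁ ≈ 1.005.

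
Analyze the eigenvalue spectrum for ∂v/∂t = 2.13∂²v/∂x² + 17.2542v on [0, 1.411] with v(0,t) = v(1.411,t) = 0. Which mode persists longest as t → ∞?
Eigenvalues: λₙ = 2.13n²π²/1.411² - 17.2542.
First three modes:
  n=1: λ₁ = 2.13π²/1.411² - 17.2542 ≈ -6.695
  n=2: λ₂ = 8.52π²/1.411² - 17.2542 ≈ 24.982
  n=3: λ₃ = 19.17π²/1.411² - 17.2542 ≈ 77.777
Since 2.13π²/1.411² ≈ 10.559 < 17.2542, λ₁ < 0.
The n=1 mode grows fastest (−λₙ is largest for n=1) → dominates.
Asymptotic: v ~ c₁ sin(πx/1.411) e^{6.695t} (exponential growth at rate −λ₁ ≈ 6.695).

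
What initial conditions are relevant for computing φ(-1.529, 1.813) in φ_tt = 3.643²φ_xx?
Domain of dependence: [-8.133759, 5.075759]. Signals travel at speed 3.643, so data within |x - -1.529| ≤ 3.643·1.813 = 6.604759 can reach the point.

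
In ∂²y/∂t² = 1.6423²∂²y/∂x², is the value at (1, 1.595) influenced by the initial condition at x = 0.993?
Yes. The domain of dependence is [-1.6194685, 3.6194685], and 0.993 ∈ [-1.6194685, 3.6194685].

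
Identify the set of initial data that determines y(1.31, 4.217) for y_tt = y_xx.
Domain of dependence: [-2.907, 5.527]. Signals travel at speed 1, so data within |x - 1.31| ≤ 1·4.217 = 4.217 can reach the point.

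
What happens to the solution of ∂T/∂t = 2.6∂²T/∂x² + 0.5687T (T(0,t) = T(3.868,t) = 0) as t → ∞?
T → 0. Diffusion dominates reaction (r=0.5687 < κπ²/L²≈1.72); solution decays.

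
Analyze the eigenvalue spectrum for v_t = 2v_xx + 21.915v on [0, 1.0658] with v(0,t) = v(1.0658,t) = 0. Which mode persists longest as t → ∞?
Eigenvalues: λₙ = 2n²π²/1.0658² - 21.915.
First three modes:
  n=1: λ₁ = 2π²/1.0658² - 21.915 ≈ -4.538
  n=2: λ₂ = 8π²/1.0658² - 21.915 ≈ 47.594
  n=3: λ₃ = 18π²/1.0658² - 21.915 ≈ 134.479
Since 2π²/1.0658² ≈ 17.377 < 21.915, λ₁ < 0.
The n=1 mode grows fastest (−λₙ is largest for n=1) → dominates.
Asymptotic: v ~ c₁ sin(πx/1.0658) e^{4.538t} (exponential growth at rate −λ₁ ≈ 4.538).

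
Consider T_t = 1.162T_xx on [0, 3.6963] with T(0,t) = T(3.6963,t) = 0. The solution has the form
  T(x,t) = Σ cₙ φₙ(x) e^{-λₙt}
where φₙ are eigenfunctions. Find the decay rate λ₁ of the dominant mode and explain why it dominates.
Eigenvalues: λₙ = 1.162n²π²/3.6963².
First three modes:
  n=1: λ₁ = 1.162π²/3.6963² ≈ 0.839
  n=2: λ₂ = 4.648π²/3.6963² ≈ 3.358 (4× faster decay)
  n=3: λ₃ = 10.458π²/3.6963² ≈ 7.555 (9× faster decay)
As t → ∞, higher modes decay exponentially faster. The n=1 mode dominates: T ~ c₁ sin(πx/3.6963) e^{-λ₁t}.
Decay rate: λ₁ = 1.162π²/3.6963² ≈ 0.839.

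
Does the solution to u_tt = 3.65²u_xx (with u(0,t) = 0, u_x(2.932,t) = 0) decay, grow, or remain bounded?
u oscillates (no decay). Energy is conserved; the solution oscillates indefinitely as standing waves.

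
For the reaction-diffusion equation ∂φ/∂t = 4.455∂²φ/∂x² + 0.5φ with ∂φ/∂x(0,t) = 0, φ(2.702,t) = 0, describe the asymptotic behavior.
φ → 0. Diffusion dominates reaction (r=0.5 < κπ²/(4L²)≈1.51); solution decays.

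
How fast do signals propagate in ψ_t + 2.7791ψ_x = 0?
Speed = 2.7791. Information travels along x - 2.7791t = const (rightward).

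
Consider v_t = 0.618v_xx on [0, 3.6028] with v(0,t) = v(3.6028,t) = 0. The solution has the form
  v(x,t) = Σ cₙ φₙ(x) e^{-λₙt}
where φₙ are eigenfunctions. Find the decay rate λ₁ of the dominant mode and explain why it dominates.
Eigenvalues: λₙ = 0.618n²π²/3.6028².
First three modes:
  n=1: λ₁ = 0.618π²/3.6028² ≈ 0.47
  n=2: λ₂ = 2.472π²/3.6028² ≈ 1.88 (4× faster decay)
  n=3: λ₃ = 5.562π²/3.6028² ≈ 4.229 (9× faster decay)
As t → ∞, higher modes decay exponentially faster. The n=1 mode dominates: v ~ c₁ sin(πx/3.6028) e^{-λ₁t}.
Decay rate: λ₁ = 0.618π²/3.6028² ≈ 0.47.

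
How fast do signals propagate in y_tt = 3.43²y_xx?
Speed = 3.43. Information travels along characteristics x = x₀ ± 3.43t.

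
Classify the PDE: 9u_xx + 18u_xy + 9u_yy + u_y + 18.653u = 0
A = 9, B = 18, C = 9. Discriminant B² - 4AC = 0. Since 0 = 0, parabolic.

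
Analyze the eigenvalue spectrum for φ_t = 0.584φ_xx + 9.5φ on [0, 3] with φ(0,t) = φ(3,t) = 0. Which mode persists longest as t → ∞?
Eigenvalues: λₙ = 0.584n²π²/3² - 9.5.
First three modes:
  n=1: λ₁ = 0.584π²/3² - 9.5 ≈ -8.86
  n=2: λ₂ = 2.336π²/3² - 9.5 ≈ -6.938
  n=3: λ₃ = 5.256π²/3² - 9.5 ≈ -3.736
Since 0.584π²/3² ≈ 0.64 < 9.5, λ₁ < 0.
The n=1 mode grows fastest (−λₙ is largest for n=1) → dominates.
Asymptotic: φ ~ c₁ sin(πx/3) e^{8.86t} (exponential growth at rate −λ₁ ≈ 8.86).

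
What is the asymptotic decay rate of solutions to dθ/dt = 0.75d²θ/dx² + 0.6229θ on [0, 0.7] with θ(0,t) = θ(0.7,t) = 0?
Eigenvalues: λₙ = 0.75n²π²/0.7² - 0.6229.
First three modes:
  n=1: λ₁ = 0.75π²/0.7² - 0.6229 ≈ 14.484
  n=2: λ₂ = 3π²/0.7² - 0.6229 ≈ 59.803
  n=3: λ₃ = 6.75π²/0.7² - 0.6229 ≈ 135.336
Since 0.75π²/0.7² ≈ 15.107 > 0.6229, all λₙ > 0.
The n=1 mode decays slowest → dominates as t → ∞.
Asymptotic: θ ~ c₁ sin(πx/0.7) e^{-λ₁t} with decay rate λ₁ ≈ 14.484.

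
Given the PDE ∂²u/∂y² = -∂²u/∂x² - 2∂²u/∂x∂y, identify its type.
Rewriting in standard form: ∂²u/∂x² + 2∂²u/∂x∂y + ∂²u/∂y² = 0. The second-order coefficients are A = 1, B = 2, C = 1. Since B² - 4AC = 0 = 0, this is a parabolic PDE.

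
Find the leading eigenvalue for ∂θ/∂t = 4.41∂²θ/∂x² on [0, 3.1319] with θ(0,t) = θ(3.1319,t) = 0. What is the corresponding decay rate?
Eigenvalues: λₙ = 4.41n²π²/3.1319².
First three modes:
  n=1: λ₁ = 4.41π²/3.1319² ≈ 4.437
  n=2: λ₂ = 17.64π²/3.1319² ≈ 17.749 (4× faster decay)
  n=3: λ₃ = 39.69π²/3.1319² ≈ 39.936 (9× faster decay)
As t → ∞, higher modes decay exponentially faster. The n=1 mode dominates: θ ~ c₁ sin(πx/3.1319) e^{-λ₁t}.
Decay rate: λ₁ = 4.41π²/3.1319² ≈ 4.437.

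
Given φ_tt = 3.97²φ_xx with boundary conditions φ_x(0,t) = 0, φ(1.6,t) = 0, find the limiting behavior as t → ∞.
φ oscillates (no decay). Energy is conserved; the solution oscillates indefinitely as standing waves.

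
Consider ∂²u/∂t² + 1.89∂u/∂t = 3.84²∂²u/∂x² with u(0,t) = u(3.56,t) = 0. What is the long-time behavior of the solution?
As t → ∞, u → 0. Damping (γ=1.89) dissipates energy; oscillations decay exponentially.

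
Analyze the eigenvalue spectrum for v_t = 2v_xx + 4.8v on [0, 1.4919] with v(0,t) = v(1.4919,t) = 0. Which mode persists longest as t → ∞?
Eigenvalues: λₙ = 2n²π²/1.4919² - 4.8.
First three modes:
  n=1: λ₁ = 2π²/1.4919² - 4.8 ≈ 4.069
  n=2: λ₂ = 8π²/1.4919² - 4.8 ≈ 30.674
  n=3: λ₃ = 18π²/1.4919² - 4.8 ≈ 75.017
Since 2π²/1.4919² ≈ 8.869 > 4.8, all λₙ > 0.
The n=1 mode decays slowest → dominates as t → ∞.
Asymptotic: v ~ c₁ sin(πx/1.4919) e^{-λ₁t} with decay rate λ₁ ≈ 4.069.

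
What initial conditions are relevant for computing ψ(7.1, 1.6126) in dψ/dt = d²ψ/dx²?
The entire real line. The heat equation has infinite propagation speed: any initial disturbance instantly affects all points (though exponentially small far away).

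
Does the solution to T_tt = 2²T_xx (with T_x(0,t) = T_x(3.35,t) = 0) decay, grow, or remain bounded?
T oscillates about a mean that drifts linearly in t (generically unbounded; no decay). There is no damping, so the nonconstant modes persist as standing waves (energy conserved, no decay). But with Neumann conditions at both ends the constant mode has eigenvalue 0: the spatial mean M(t) of T satisfies M'' = 0, so M(t) = M(0) + M'(0)·t. Unless the initial velocity has zero mean (∫T_t(x,0)dx = 0), the solution grows linearly in t (unbounded, though not exponentially); if it does have zero mean, the solution stays bounded and simply oscillates.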